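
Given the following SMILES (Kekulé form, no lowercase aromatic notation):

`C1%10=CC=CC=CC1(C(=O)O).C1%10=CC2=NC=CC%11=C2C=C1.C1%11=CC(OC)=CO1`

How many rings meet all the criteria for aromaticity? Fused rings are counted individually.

3

The SMILES encodes a seven-membered carbon ring with three C=C double bonds and one sp³ carbon; two fused six-membered rings, each with three alternating double bonds; one ring is all carbon and the other has one ring nitrogen; a five-membered ring of four carbons and one oxygen, with two C=C double bonds.
The 7-membered ring has one sp³ carbon, so it is not fully conjugated — not aromatic (cycloheptatriene).
The fused 6/6-membered bicyclic (with one nitrogen) is a single π system with 10 sp² atoms and 10 π electrons from ring double bonds. 10 = 4(2)+2, so the system is aromatic and both rings count as aromatic (quinoline).
The 5-membered ring with one oxygen has a continuous p-orbital overlap around the ring; 2 ring double bonds (4 π electrons) plus a heteroatom lone pair (2) give 6 π electrons. 6 = 4(1)+2, so it is aromatic (furan).
3 of the 4 rings are aromatic. Total: 3.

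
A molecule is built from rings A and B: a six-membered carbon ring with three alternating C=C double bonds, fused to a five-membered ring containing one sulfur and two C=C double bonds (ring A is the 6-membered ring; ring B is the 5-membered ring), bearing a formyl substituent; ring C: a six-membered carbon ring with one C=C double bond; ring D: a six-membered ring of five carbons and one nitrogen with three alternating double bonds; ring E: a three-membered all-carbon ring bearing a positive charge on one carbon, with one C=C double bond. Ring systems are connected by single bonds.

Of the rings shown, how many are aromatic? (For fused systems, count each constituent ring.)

4

Rings A and B form a fused bicyclic system (with one sulfur) with 9 sp² atoms and 10 π electrons from ring double bonds plus a heteroatom lone pair. 10 = 4(2)+2, so the system is aromatic and both rings count as aromatic (benzothiophene).
Ring C has four sp³ carbons, so it is not fully conjugated — not aromatic (cyclohexene).
Ring D has a continuous p-orbital overlap around the ring; 3 ring double bonds give 6 π electrons. 6 = 4(1)+2, so ring D is aromatic (pyridine).
Ring E is planar and fully conjugated; 1 ring double bond (2 π electrons) plus the carbocation's empty p orbital (0, but keeps the ring conjugated) give 2 π electrons. 2 = 4(0)+2, so ring E is aromatic (cyclopropenyl cation).
Aromatic: A, B, D, E. Total: 4.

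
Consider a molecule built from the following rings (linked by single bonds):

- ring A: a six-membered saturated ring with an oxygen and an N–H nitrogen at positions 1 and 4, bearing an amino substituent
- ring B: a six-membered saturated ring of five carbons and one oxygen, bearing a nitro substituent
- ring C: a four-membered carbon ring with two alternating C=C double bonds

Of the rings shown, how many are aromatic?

0

Ring A has only sp³ atoms, so it is not fully conjugated — not aromatic (morpholine).
Ring B has only sp³ atoms, so it is not fully conjugated — not aromatic (tetrahydropyran).
Ring C has only sp² ring atoms; a planar conformation would have a fully conjugated π system of 4 electrons. But 4 = 4(1), which is 4n not 4n+2, so ring C is not aromatic (cyclobutadiene) — cyclobutadiene is antiaromatic and distorts to a rectangle.
No ring is aromatic. Total: 0.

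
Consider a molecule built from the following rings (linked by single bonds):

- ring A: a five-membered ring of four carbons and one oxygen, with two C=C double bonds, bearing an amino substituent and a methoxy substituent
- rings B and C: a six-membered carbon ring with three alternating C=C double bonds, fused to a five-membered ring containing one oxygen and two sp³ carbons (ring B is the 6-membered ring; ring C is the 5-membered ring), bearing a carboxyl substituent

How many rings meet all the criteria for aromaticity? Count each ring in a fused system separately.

Ring A has a continuous p-orbital overlap around the ring; 2 ring double bonds (4 π electrons) plus a heteroatom lone pair (2) give 6 π electrons. Since 6 = 4n+2 (n=1), ring A is aromatic (furan).
Ring B has a continuous p-orbital overlap around the ring; 3 ring double bonds give 6 π electrons. 6 = 4(1)+2, so ring B is aromatic (benzene ring).
Ring C has two sp³ carbons, so it is not fully conjugated — not aromatic (oxolane ring).
Aromatic: A, B. Total: 2.

2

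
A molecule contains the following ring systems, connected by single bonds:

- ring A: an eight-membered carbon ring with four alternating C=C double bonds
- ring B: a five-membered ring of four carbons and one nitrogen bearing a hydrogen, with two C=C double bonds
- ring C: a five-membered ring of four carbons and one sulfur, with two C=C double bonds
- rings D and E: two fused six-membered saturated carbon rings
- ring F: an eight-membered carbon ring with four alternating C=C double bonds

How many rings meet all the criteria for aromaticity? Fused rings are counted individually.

2

Ring A has only sp² ring atoms; a planar conformation would have a fully conjugated π system of 8 electrons. But 8 = 4(2), which is 4n not 4n+2, so ring A is not aromatic (cyclooctatetraene) — cyclooctatetraene distorts into a non-planar tub to avoid antiaromaticity.
Ring B is fully conjugated (every ring atom contributes a p orbital); 2 ring double bonds (4 π electrons) plus a heteroatom lone pair (2) give 6 π electrons. Since 6 = 4n+2 (n=1), ring B is aromatic (pyrrole).
Ring C has a continuous p-orbital overlap around the ring; 2 ring double bonds (4 π electrons) plus a heteroatom lone pair (2) give 6 π electrons. 6 = 4(1)+2, so ring C is aromatic (thiophene).
Ring D has only sp³ atoms, so it is not fully conjugated — not aromatic (cyclohexane ring).
Ring E has only sp³ atoms, so it is not fully conjugated — not aromatic (cyclohexane ring).
Ring F has only sp² ring atoms; a planar conformation would have a fully conjugated π system of 8 electrons. But 8 = 4(2), which is 4n not 4n+2, so ring F is not aromatic (cyclooctatetraene) — cyclooctatetraene distorts into a non-planar tub to avoid antiaromaticity.
Aromatic: B, C. Total: 2.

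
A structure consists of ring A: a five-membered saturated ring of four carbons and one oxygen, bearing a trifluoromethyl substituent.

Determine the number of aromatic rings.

Ring A has only sp³ atoms, so it is not fully conjugated — not aromatic (tetrahydrofuran).

0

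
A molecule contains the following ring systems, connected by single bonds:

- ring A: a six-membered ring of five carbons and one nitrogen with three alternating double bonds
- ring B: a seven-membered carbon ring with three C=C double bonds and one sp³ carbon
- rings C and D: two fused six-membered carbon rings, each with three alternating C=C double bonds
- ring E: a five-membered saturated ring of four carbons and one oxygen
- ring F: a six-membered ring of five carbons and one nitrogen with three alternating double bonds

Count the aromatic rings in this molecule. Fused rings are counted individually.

4

Ring A has a continuous p-orbital overlap around the ring; 3 ring double bonds give 6 π electrons. That satisfies 4n+2 with n=1, so ring A is aromatic (pyridine).
Ring B has one sp³ carbon, so it is not fully conjugated — not aromatic (cycloheptatriene).
Rings C and D form a fused bicyclic system with 10 sp² atoms and 10 π electrons from ring double bonds. 10 = 4(2)+2, so the system is aromatic and both rings count as aromatic (naphthalene).
Ring E has only sp³ atoms, so it is not fully conjugated — not aromatic (tetrahydrofuran).
Ring F is fully conjugated (every ring atom contributes a p orbital); 3 ring double bonds give 6 π electrons. Since 6 = 4n+2 (n=1), ring F is aromatic (pyridine).
Aromatic: A, C, D, F. Total: 4.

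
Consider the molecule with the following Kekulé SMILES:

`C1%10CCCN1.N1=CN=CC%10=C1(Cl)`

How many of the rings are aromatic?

1

The SMILES encodes a five-membered saturated ring of four carbons and one N–H nitrogen; a six-membered ring with nitrogens at positions 1 and 3 and three alternating double bonds.
The 5-membered ring with one N–H has only sp³ atoms, so it is not fully conjugated — not aromatic (pyrrolidine).
The 6-membered ring with two nitrogens (1,3) has a continuous p-orbital overlap around the ring; 3 ring double bonds give 6 π electrons. 6 = 4(1)+2, so it is aromatic (pyrimidine).
1 of the 2 rings is aromatic. Total: 1.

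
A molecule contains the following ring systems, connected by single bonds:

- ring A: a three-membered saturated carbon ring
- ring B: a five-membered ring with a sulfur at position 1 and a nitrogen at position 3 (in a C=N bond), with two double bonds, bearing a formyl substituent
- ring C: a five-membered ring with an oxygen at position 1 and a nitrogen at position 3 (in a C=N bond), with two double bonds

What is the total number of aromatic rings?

Ring A has only sp³ atoms, so it is not fully conjugated — not aromatic (cyclopropane).
Ring B is planar and fully conjugated; 2 ring double bonds (4 π electrons) plus a heteroatom lone pair (2) give 6 π electrons. That satisfies 4n+2 with n=1, so ring B is aromatic (thiazole).
Ring C is fully conjugated (every ring atom contributes a p orbital); 2 ring double bonds (4 π electrons) plus a heteroatom lone pair (2) give 6 π electrons. 6 = 4(1)+2, so ring C is aromatic (oxazole).
Aromatic: B, C. Total: 2.

2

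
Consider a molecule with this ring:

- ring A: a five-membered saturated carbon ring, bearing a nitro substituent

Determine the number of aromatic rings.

Ring A has only sp³ atoms, so it is not fully conjugated — not aromatic (cyclopentane).

0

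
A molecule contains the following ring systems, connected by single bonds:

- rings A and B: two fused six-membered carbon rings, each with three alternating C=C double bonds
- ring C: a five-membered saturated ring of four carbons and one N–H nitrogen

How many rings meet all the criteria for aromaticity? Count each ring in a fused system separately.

2

Rings A and B form a fused bicyclic system with 10 sp² atoms and 10 π electrons from ring double bonds. 10 = 4(2)+2, so the system is aromatic and both rings count as aromatic (naphthalene).
Ring C has only sp³ atoms, so it is not fully conjugated — not aromatic (pyrrolidine).
Aromatic: A, B. Total: 2.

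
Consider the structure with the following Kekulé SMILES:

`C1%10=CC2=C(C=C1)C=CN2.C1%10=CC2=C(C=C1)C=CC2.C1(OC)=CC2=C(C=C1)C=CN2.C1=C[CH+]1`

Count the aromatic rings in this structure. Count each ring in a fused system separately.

The SMILES encodes a six-membered carbon ring with three alternating C=C double bonds, fused to a five-membered ring containing one N–H nitrogen and two C=C double bonds; a six-membered carbon ring with three alternating C=C double bonds, fused to a five-membered carbon ring containing one C=C double bond and one sp³ carbon; a six-membered carbon ring with three alternating C=C double bonds, fused to a five-membered ring containing one N–H nitrogen and two C=C double bonds; a three-membered all-carbon ring bearing a positive charge on one carbon, with one C=C double bond.
The fused 6/5-membered bicyclic (with one N–H) is a single π system with 9 sp² atoms and 10 π electrons from ring double bonds plus a heteroatom lone pair. 10 = 4(2)+2, so the system is aromatic and both rings count as aromatic (indole).
The 6-membered ring is fully conjugated (every ring atom contributes a p orbital); 3 ring double bonds give 6 π electrons. Since 6 = 4n+2 (n=1), it is aromatic (benzene ring).
The 5-membered ring has one sp³ carbon, so it is not fully conjugated — not aromatic (cyclopentene ring).
The fused 6/5-membered bicyclic (with one N–H) is a single π system with 9 sp² atoms and 10 π electrons from ring double bonds plus a heteroatom lone pair. 10 = 4(2)+2, so the system is aromatic and both rings count as aromatic (indole).
The 3-membered ring is fully conjugated (every ring atom contributes a p orbital); 1 ring double bond (2 π electrons) plus the carbocation's empty p orbital (0, but keeps the ring conjugated) give 2 π electrons. That satisfies 4n+2 with n=0, so it is aromatic (cyclopropenyl cation).
6 of the 7 rings are aromatic. Total: 6.

6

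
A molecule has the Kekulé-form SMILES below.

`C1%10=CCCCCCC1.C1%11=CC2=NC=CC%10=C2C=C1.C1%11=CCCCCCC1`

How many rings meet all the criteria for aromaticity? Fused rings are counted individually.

2

The SMILES encodes an eight-membered carbon ring with one C=C double bond; two fused six-membered rings, each with three alternating double bonds; one ring is all carbon and the other has one ring nitrogen; an eight-membered carbon ring with one C=C double bond.
The 8-membered ring has six sp³ carbons, so it is not fully conjugated — not aromatic (cyclooctene).
The fused 6/6-membered bicyclic (with one nitrogen) is a single π system with 10 sp² atoms and 10 π electrons from ring double bonds. 10 = 4(2)+2, so the system is aromatic and both rings count as aromatic (quinoline).
The second 8-membered ring has six sp³ carbons, so it is not fully conjugated — not aromatic (cyclooctene).
2 of the 4 rings are aromatic. Total: 2.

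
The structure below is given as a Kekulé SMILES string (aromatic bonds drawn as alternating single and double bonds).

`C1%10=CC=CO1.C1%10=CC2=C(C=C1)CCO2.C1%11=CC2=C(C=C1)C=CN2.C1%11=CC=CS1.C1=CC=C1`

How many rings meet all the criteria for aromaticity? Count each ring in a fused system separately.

The SMILES encodes a five-membered ring of four carbons and one oxygen, with two C=C double bonds; a six-membered carbon ring with three alternating C=C double bonds, fused to a five-membered ring containing one oxygen and two sp³ carbons; a six-membered carbon ring with three alternating C=C double bonds, fused to a five-membered ring containing one N–H nitrogen and two C=C double bonds; a five-membered ring of four carbons and one sulfur, with two C=C double bonds; a four-membered carbon ring with two alternating C=C double bonds.
The 5-membered ring with one oxygen is planar and fully conjugated; 2 ring double bonds (4 π electrons) plus a heteroatom lone pair (2) give 6 π electrons. Since 6 = 4n+2 (n=1), it is aromatic (furan).
The 6-membered ring is fully conjugated (every ring atom contributes a p orbital); 3 ring double bonds give 6 π electrons. 6 = 4(1)+2, so it is aromatic (benzene ring).
The second 5-membered ring with one oxygen has two sp³ carbons, so it is not fully conjugated — not aromatic (oxolane ring).
The fused 6/5-membered bicyclic (with one N–H) is a single π system with 9 sp² atoms and 10 π electrons from ring double bonds plus a heteroatom lone pair. 10 = 4(2)+2, so the system is aromatic and both rings count as aromatic (indole).
The 5-membered ring with one sulfur is fully conjugated (every ring atom contributes a p orbital); 2 ring double bonds (4 π electrons) plus a heteroatom lone pair (2) give 6 π electrons. Since 6 = 4n+2 (n=1), it is aromatic (thiophene).
The 4-membered ring has only sp² ring atoms; a planar conformation would have a fully conjugated π system of 4 electrons. But 4 = 4(1), which is 4n not 4n+2, so it is not aromatic (cyclobutadiene) — cyclobutadiene is antiaromatic and distorts to a rectangle.
5 of the 7 rings are aromatic. Total: 5.

5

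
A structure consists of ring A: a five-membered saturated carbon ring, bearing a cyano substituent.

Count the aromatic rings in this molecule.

0

Ring A has only sp³ atoms, so it is not fully conjugated — not aromatic (cyclopentane).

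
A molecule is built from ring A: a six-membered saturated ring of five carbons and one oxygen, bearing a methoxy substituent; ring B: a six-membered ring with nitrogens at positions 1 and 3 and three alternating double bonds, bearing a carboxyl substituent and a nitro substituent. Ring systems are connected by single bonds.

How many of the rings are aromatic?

Ring A has only sp³ atoms, so it is not fully conjugated — not aromatic (tetrahydropyran).
Ring B is planar and fully conjugated; 3 ring double bonds give 6 π electrons. Since 6 = 4n+2 (n=1), ring B is aromatic (pyrimidine).
Aromatic: B. Total: 1.

1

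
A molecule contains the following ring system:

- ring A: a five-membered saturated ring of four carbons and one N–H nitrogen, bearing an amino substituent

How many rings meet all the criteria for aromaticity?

0

Ring A has only sp³ atoms, so it is not fully conjugated — not aromatic (pyrrolidine).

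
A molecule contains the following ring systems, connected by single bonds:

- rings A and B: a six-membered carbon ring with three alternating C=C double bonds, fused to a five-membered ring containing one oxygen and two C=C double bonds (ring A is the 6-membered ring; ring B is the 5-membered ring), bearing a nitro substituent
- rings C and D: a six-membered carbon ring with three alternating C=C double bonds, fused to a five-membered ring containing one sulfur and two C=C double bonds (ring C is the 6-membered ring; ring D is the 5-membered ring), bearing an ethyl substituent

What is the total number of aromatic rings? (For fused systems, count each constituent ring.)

Rings A and B form a fused bicyclic system (with one oxygen) with 9 sp² atoms and 10 π electrons from ring double bonds plus a heteroatom lone pair. 10 = 4(2)+2, so the system is aromatic and both rings count as aromatic (benzofuran).
Rings C and D form a fused bicyclic system (with one sulfur) with 9 sp² atoms and 10 π electrons from ring double bonds plus a heteroatom lone pair. 10 = 4(2)+2, so the system is aromatic and both rings count as aromatic (benzothiophene).
Aromatic: A, B, C, D. Total: 4.

4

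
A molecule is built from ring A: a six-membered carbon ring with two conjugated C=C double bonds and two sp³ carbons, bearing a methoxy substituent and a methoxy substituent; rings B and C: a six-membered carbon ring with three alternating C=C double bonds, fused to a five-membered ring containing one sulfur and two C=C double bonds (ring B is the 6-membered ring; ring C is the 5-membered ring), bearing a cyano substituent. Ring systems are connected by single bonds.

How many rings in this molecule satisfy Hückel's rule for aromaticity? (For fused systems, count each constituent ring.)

Ring A has two sp³ carbons, so it is not fully conjugated — not aromatic (1,3-cyclohexadiene).
Rings B and C form a fused bicyclic system (with one sulfur) with 9 sp² atoms and 10 π electrons from ring double bonds plus a heteroatom lone pair. 10 = 4(2)+2, so the system is aromatic and both rings count as aromatic (benzothiophene).
Aromatic: B, C. Total: 2.

2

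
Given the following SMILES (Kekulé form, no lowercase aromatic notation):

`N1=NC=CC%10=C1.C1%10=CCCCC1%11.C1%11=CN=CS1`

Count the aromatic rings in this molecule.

2

The SMILES encodes a six-membered ring with two adjacent nitrogens and three alternating double bonds; a six-membered carbon ring with one C=C double bond; a five-membered ring with a sulfur at position 1 and a nitrogen at position 3 (in a C=N bond), with two double bonds.
The 6-membered ring with two nitrogens (1,2) is planar and fully conjugated; 3 ring double bonds give 6 π electrons. Since 6 = 4n+2 (n=1), it is aromatic (pyridazine).
The 6-membered ring has four sp³ carbons, so it is not fully conjugated — not aromatic (cyclohexene).
The 5-membered ring with one sulfur and one =N– is planar and fully conjugated; 2 ring double bonds (4 π electrons) plus a heteroatom lone pair (2) give 6 π electrons. That satisfies 4n+2 with n=1, so it is aromatic (thiazole).
2 of the 3 rings are aromatic. Total: 2.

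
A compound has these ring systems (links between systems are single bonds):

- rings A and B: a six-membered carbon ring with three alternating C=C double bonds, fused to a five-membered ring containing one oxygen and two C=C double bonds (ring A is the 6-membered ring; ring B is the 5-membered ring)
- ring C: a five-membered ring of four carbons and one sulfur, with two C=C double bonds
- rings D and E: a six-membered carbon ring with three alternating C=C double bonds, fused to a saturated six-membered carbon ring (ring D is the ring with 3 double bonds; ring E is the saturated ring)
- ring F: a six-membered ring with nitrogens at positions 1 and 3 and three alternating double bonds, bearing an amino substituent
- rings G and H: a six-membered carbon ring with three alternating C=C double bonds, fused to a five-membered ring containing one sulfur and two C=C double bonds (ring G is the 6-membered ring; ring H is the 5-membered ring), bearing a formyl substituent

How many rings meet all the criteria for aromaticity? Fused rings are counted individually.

7

Rings A and B form a fused bicyclic system (with one oxygen) with 9 sp² atoms and 10 π electrons from ring double bonds plus a heteroatom lone pair. 10 = 4(2)+2, so the system is aromatic and both rings count as aromatic (benzofuran).
Ring C is planar and fully conjugated; 2 ring double bonds (4 π electrons) plus a heteroatom lone pair (2) give 6 π electrons. Since 6 = 4n+2 (n=1), ring C is aromatic (thiophene).
Ring D has a continuous p-orbital overlap around the ring; 3 ring double bonds give 6 π electrons. Since 6 = 4n+2 (n=1), ring D is aromatic (benzene ring).
Ring E has four sp³ carbons, so it is not fully conjugated — not aromatic (cyclohexane ring).
Ring F is planar and fully conjugated; 3 ring double bonds give 6 π electrons. 6 = 4(1)+2, so ring F is aromatic (pyrimidine).
Rings G and H form a fused bicyclic system (with one sulfur) with 9 sp² atoms and 10 π electrons from ring double bonds plus a heteroatom lone pair. 10 = 4(2)+2, so the system is aromatic and both rings count as aromatic (benzothiophene).
Aromatic: A, B, C, D, F, G, H. Total: 7.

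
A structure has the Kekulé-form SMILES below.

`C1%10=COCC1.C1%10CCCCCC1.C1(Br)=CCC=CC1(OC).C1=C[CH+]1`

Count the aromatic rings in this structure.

1

The SMILES encodes a five-membered ring of four carbons and one oxygen, with one C=C double bond and two sp³ carbons; a seven-membered saturated carbon ring; a six-membered carbon ring with two isolated C=C double bonds and two sp³ carbons; a three-membered all-carbon ring bearing a positive charge on one carbon, with one C=C double bond.
The 5-membered ring with one oxygen has two sp³ carbons, so it is not fully conjugated — not aromatic (2,3-dihydrofuran).
The 7-membered ring has only sp³ atoms, so it is not fully conjugated — not aromatic (cycloheptane).
The 6-membered ring has two sp³ carbons, so it is not fully conjugated — not aromatic (1,4-cyclohexadiene).
The 3-membered ring is planar and fully conjugated; 1 ring double bond (2 π electrons) plus the carbocation's empty p orbital (0, but keeps the ring conjugated) give 2 π electrons. That satisfies 4n+2 with n=0, so it is aromatic (cyclopropenyl cation).
1 of the 4 rings is aromatic. Total: 1.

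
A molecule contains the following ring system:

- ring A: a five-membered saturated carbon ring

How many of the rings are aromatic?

0

Ring A has only sp³ atoms, so it is not fully conjugated — not aromatic (cyclopentane).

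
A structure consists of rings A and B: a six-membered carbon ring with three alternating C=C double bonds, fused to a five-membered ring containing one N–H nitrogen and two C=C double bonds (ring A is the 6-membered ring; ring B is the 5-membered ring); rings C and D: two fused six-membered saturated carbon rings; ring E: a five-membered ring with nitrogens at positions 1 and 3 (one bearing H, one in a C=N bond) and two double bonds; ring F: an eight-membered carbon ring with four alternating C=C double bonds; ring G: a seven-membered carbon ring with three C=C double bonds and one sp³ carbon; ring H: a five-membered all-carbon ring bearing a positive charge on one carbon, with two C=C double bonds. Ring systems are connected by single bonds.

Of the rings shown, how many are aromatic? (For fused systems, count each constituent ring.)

3

Rings A and B form a fused bicyclic system (with one N–H) with 9 sp² atoms and 10 π electrons from ring double bonds plus a heteroatom lone pair. 10 = 4(2)+2, so the system is aromatic and both rings count as aromatic (indole).
Ring C has only sp³ atoms, so it is not fully conjugated — not aromatic (cyclohexane ring).
Ring D has only sp³ atoms, so it is not fully conjugated — not aromatic (cyclohexane ring).
Ring E is planar and fully conjugated; 2 ring double bonds (4 π electrons) plus a heteroatom lone pair (2) give 6 π electrons. That satisfies 4n+2 with n=1, so ring E is aromatic (imidazole).
Ring F has only sp² ring atoms; a planar conformation would have a fully conjugated π system of 8 electrons. But 8 = 4(2), which is 4n not 4n+2, so ring F is not aromatic (cyclooctatetraene) — cyclooctatetraene distorts into a non-planar tub to avoid antiaromaticity.
Ring G has one sp³ carbon, so it is not fully conjugated — not aromatic (cycloheptatriene).
Ring H has only sp² ring atoms; a planar conformation would have a fully conjugated π system of 4 electrons. But 4 = 4(1), which is 4n not 4n+2, so ring H is not aromatic (cyclopentadienyl cation).
Aromatic: A, B, E. Total: 3.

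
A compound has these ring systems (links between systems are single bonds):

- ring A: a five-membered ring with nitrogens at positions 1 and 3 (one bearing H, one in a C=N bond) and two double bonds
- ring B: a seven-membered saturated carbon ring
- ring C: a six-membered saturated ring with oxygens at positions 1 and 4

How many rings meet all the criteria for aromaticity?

Ring A has a continuous p-orbital overlap around the ring; 2 ring double bonds (4 π electrons) plus a heteroatom lone pair (2) give 6 π electrons. 6 = 4(1)+2, so ring A is aromatic (imidazole).
Ring B has only sp³ atoms, so it is not fully conjugated — not aromatic (cycloheptane).
Ring C has only sp³ atoms, so it is not fully conjugated — not aromatic (1,4-dioxane).
Aromatic: A. Total: 1.

1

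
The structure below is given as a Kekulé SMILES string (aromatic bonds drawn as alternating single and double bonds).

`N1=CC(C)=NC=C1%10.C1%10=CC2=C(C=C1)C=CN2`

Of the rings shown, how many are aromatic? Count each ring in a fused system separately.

The SMILES encodes a six-membered ring with nitrogens at positions 1 and 4 and three alternating double bonds; a six-membered carbon ring with three alternating C=C double bonds, fused to a five-membered ring containing one N–H nitrogen and two C=C double bonds.
The 6-membered ring with two nitrogens (1,4) has a continuous p-orbital overlap around the ring; 3 ring double bonds give 6 π electrons. 6 = 4(1)+2, so it is aromatic (pyrazine).
The fused 6/5-membered bicyclic (with one N–H) is a single π system with 9 sp² atoms and 10 π electrons from ring double bonds plus a heteroatom lone pair. 10 = 4(2)+2, so the system is aromatic and both rings count as aromatic (indole).
3 of the 3 rings are aromatic. Total: 3.

3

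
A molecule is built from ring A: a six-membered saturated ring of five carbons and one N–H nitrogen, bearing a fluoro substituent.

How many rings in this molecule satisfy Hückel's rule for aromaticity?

0

Ring A has only sp³ atoms, so it is not fully conjugated — not aromatic (piperidine).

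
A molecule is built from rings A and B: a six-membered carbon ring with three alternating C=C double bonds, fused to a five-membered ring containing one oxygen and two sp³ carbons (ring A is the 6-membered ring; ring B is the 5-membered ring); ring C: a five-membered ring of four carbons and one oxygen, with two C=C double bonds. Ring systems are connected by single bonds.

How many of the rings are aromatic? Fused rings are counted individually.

Ring A is planar and fully conjugated; 3 ring double bonds give 6 π electrons. 6 = 4(1)+2, so ring A is aromatic (benzene ring).
Ring B has two sp³ carbons, so it is not fully conjugated — not aromatic (oxolane ring).
Ring C has a continuous p-orbital overlap around the ring; 2 ring double bonds (4 π electrons) plus a heteroatom lone pair (2) give 6 π electrons. That satisfies 4n+2 with n=1, so ring C is aromatic (furan).
Aromatic: A, C. Total: 2.

2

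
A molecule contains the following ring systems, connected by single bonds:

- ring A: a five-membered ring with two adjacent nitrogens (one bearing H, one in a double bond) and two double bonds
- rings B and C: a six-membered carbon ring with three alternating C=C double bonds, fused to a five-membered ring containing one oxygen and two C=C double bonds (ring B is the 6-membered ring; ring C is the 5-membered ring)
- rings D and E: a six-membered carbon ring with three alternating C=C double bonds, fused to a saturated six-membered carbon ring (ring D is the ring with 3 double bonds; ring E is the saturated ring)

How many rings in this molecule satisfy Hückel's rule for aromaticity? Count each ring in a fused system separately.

4

Ring A is fully conjugated (every ring atom contributes a p orbital); 2 ring double bonds (4 π electrons) plus a heteroatom lone pair (2) give 6 π electrons. That satisfies 4n+2 with n=1, so ring A is aromatic (pyrazole).
Rings B and C form a fused bicyclic system (with one oxygen) with 9 sp² atoms and 10 π electrons from ring double bonds plus a heteroatom lone pair. 10 = 4(2)+2, so the system is aromatic and both rings count as aromatic (benzofuran).
Ring D is planar and fully conjugated; 3 ring double bonds give 6 π electrons. 6 = 4(1)+2, so ring D is aromatic (benzene ring).
Ring E has four sp³ carbons, so it is not fully conjugated — not aromatic (cyclohexane ring).
Aromatic: A, B, C, D. Total: 4.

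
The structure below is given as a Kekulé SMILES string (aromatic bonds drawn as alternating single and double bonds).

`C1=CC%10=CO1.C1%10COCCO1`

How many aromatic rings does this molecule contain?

The SMILES encodes a five-membered ring of four carbons and one oxygen, with two C=C double bonds; a six-membered saturated ring with oxygens at positions 1 and 4.
The 5-membered ring with one oxygen has a continuous p-orbital overlap around the ring; 2 ring double bonds (4 π electrons) plus a heteroatom lone pair (2) give 6 π electrons. Since 6 = 4n+2 (n=1), it is aromatic (furan).
The 6-membered ring with two oxygens (1,4) has only sp³ atoms, so it is not fully conjugated — not aromatic (1,4-dioxane).
1 of the 2 rings is aromatic. Total: 1.

1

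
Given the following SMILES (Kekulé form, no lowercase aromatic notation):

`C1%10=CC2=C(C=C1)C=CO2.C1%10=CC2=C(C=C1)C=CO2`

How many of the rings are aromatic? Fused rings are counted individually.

4

The SMILES encodes a six-membered carbon ring with three alternating C=C double bonds, fused to a five-membered ring containing one oxygen and two C=C double bonds; a six-membered carbon ring with three alternating C=C double bonds, fused to a five-membered ring containing one oxygen and two C=C double bonds.
The fused 6/5-membered bicyclic (with one oxygen) is a single π system with 9 sp² atoms and 10 π electrons from ring double bonds plus a heteroatom lone pair. 10 = 4(2)+2, so the system is aromatic and both rings count as aromatic (benzofuran).
The fused 6/5-membered bicyclic (with one oxygen) is a single π system with 9 sp² atoms and 10 π electrons from ring double bonds plus a heteroatom lone pair. 10 = 4(2)+2, so the system is aromatic and both rings count as aromatic (benzofuran).
4 of the 4 rings are aromatic. Total: 4.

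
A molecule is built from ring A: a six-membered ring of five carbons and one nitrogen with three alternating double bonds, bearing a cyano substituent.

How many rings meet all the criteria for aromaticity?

Ring A has a continuous p-orbital overlap around the ring; 3 ring double bonds give 6 π electrons. 6 = 4(1)+2, so ring A is aromatic (pyridine).

1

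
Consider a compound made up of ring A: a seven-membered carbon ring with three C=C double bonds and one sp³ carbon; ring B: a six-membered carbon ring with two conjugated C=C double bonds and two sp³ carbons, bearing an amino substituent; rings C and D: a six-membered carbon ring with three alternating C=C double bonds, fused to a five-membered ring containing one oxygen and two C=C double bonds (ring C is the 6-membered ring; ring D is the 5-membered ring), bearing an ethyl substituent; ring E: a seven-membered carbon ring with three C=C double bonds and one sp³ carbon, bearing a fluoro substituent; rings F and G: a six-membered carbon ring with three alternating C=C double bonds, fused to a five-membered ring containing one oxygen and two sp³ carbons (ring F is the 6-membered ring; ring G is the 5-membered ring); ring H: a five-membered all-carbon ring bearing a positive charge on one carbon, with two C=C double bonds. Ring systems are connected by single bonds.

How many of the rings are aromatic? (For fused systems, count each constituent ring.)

Ring A has one sp³ carbon, so it is not fully conjugated — not aromatic (cycloheptatriene).
Ring B has two sp³ carbons, so it is not fully conjugated — not aromatic (1,3-cyclohexadiene).
Rings C and D form a fused bicyclic system (with one oxygen) with 9 sp² atoms and 10 π electrons from ring double bonds plus a heteroatom lone pair. 10 = 4(2)+2, so the system is aromatic and both rings count as aromatic (benzofuran).
Ring E has one sp³ carbon, so it is not fully conjugated — not aromatic (cycloheptatriene).
Ring F is planar and fully conjugated; 3 ring double bonds give 6 π electrons. 6 = 4(1)+2, so ring F is aromatic (benzene ring).
Ring G has two sp³ carbons, so it is not fully conjugated — not aromatic (oxolane ring).
Ring H has only sp² ring atoms; a planar conformation would have a fully conjugated π system of 4 electrons. But 4 = 4(1), which is 4n not 4n+2, so ring H is not aromatic (cyclopentadienyl cation).
Aromatic: C, D, F. Total: 3.

3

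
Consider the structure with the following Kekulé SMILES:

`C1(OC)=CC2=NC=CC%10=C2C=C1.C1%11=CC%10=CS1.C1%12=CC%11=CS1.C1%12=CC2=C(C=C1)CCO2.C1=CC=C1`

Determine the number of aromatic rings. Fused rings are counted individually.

5

The SMILES encodes two fused six-membered rings, each with three alternating double bonds; one ring is all carbon and the other has one ring nitrogen; a five-membered ring of four carbons and one sulfur, with two C=C double bonds; a five-membered ring of four carbons and one sulfur, with two C=C double bonds; a six-membered carbon ring with three alternating C=C double bonds, fused to a five-membered ring containing one oxygen and two sp³ carbons; a four-membered carbon ring with two alternating C=C double bonds.
The fused 6/6-membered bicyclic (with one nitrogen) is a single π system with 10 sp² atoms and 10 π electrons from ring double bonds. 10 = 4(2)+2, so the system is aromatic and both rings count as aromatic (quinoline).
The 5-membered ring with one sulfur is planar and fully conjugated; 2 ring double bonds (4 π electrons) plus a heteroatom lone pair (2) give 6 π electrons. Since 6 = 4n+2 (n=1), it is aromatic (thiophene).
The second 5-membered ring with one sulfur has a continuous p-orbital overlap around the ring; 2 ring double bonds (4 π electrons) plus a heteroatom lone pair (2) give 6 π electrons. That satisfies 4n+2 with n=1, so it is aromatic (thiophene).
The 6-membered ring is fully conjugated (every ring atom contributes a p orbital); 3 ring double bonds give 6 π electrons. That satisfies 4n+2 with n=1, so it is aromatic (benzene ring).
The 5-membered ring with one oxygen has two sp³ carbons, so it is not fully conjugated — not aromatic (oxolane ring).
The 4-membered ring has only sp² ring atoms; a planar conformation would have a fully conjugated π system of 4 electrons. But 4 = 4(1), which is 4n not 4n+2, so it is not aromatic (cyclobutadiene) — cyclobutadiene is antiaromatic and distorts to a rectangle.
5 of the 7 rings are aromatic. Total: 5.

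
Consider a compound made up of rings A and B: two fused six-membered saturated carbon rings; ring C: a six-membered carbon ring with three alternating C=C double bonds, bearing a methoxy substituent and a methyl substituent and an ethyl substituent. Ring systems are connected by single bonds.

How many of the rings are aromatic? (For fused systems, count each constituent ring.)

Ring A has only sp³ atoms, so it is not fully conjugated — not aromatic (cyclohexane ring).
Ring B has only sp³ atoms, so it is not fully conjugated — not aromatic (cyclohexane ring).
Ring C is fully conjugated (every ring atom contributes a p orbital); 3 ring double bonds give 6 π electrons. That satisfies 4n+2 with n=1, so ring C is aromatic (benzene).
Aromatic: C. Total: 1.

1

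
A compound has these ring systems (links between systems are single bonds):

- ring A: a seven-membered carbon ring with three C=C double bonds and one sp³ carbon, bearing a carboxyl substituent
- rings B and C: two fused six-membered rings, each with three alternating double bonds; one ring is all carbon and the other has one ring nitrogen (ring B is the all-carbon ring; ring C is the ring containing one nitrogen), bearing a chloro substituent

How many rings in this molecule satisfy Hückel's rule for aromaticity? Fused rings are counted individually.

2

Ring A has one sp³ carbon, so it is not fully conjugated — not aromatic (cycloheptatriene).
Rings B and C form a fused bicyclic system (with one nitrogen) with 10 sp² atoms and 10 π electrons from ring double bonds. 10 = 4(2)+2, so the system is aromatic and both rings count as aromatic (quinoline).
Aromatic: B, C. Total: 2.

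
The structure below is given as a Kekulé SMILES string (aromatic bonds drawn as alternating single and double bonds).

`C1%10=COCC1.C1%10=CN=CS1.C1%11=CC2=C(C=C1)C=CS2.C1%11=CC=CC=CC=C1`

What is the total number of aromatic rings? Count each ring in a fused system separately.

3

The SMILES encodes a five-membered ring of four carbons and one oxygen, with one C=C double bond and two sp³ carbons; a five-membered ring with a sulfur at position 1 and a nitrogen at position 3 (in a C=N bond), with two double bonds; a six-membered carbon ring with three alternating C=C double bonds, fused to a five-membered ring containing one sulfur and two C=C double bonds; an eight-membered carbon ring with four alternating C=C double bonds.
The 5-membered ring with one oxygen has two sp³ carbons, so it is not fully conjugated — not aromatic (2,3-dihydrofuran).
The 5-membered ring with one sulfur and one =N– is planar and fully conjugated; 2 ring double bonds (4 π electrons) plus a heteroatom lone pair (2) give 6 π electrons. Since 6 = 4n+2 (n=1), it is aromatic (thiazole).
The fused 6/5-membered bicyclic (with one sulfur) is a single π system with 9 sp² atoms and 10 π electrons from ring double bonds plus a heteroatom lone pair. 10 = 4(2)+2, so the system is aromatic and both rings count as aromatic (benzothiophene).
The 8-membered ring has only sp² ring atoms; a planar conformation would have a fully conjugated π system of 8 electrons. But 8 = 4(2), which is 4n not 4n+2, so it is not aromatic (cyclooctatetraene) — cyclooctatetraene distorts into a non-planar tub to avoid antiaromaticity.
3 of the 5 rings are aromatic. Total: 3.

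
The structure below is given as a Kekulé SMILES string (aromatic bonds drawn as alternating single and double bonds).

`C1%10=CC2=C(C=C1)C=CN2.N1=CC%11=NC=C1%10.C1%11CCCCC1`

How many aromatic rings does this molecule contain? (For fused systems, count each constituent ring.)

The SMILES encodes a six-membered carbon ring with three alternating C=C double bonds, fused to a five-membered ring containing one N–H nitrogen and two C=C double bonds; a six-membered ring with nitrogens at positions 1 and 4 and three alternating double bonds; a six-membered saturated carbon ring.
The fused 6/5-membered bicyclic (with one N–H) is a single π system with 9 sp² atoms and 10 π electrons from ring double bonds plus a heteroatom lone pair. 10 = 4(2)+2, so the system is aromatic and both rings count as aromatic (indole).
The 6-membered ring with two nitrogens (1,4) has a continuous p-orbital overlap around the ring; 3 ring double bonds give 6 π electrons. 6 = 4(1)+2, so it is aromatic (pyrazine).
The 6-membered ring has only sp³ atoms, so it is not fully conjugated — not aromatic (cyclohexane).
3 of the 4 rings are aromatic. Total: 3.

3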